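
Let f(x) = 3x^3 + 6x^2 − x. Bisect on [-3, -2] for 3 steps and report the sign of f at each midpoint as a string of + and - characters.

--+

f(-2.5) = -6.875 < 0, so the root lies in [-2.5, -2]
f(-2.25) = -1.546875 < 0, so the root lies in [-2.25, -2]
f(-2.125) = 0.431641 > 0, so the root lies in [-2.25, -2.125]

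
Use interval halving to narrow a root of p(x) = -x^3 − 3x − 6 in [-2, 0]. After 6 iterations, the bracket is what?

m = -1, p(m) = -2 (−); new bracket [-2, -1]
m = -1.5, p(m) = 1.875 (+); new bracket [-1.5, -1]
m = -1.25, p(m) = -0.296875 (−); new bracket [-1.5, -1.25]
m = -1.375, p(m) = 0.7246 (+); new bracket [-1.375, -1.25]
m = -1.3125, p(m) = 0.1985 (+); new bracket [-1.3125, -1.25]
m = -1.28125, p(m) = -0.0529 (−); new bracket [-1.3125, -1.28125]

[-1.3125, -1.28125]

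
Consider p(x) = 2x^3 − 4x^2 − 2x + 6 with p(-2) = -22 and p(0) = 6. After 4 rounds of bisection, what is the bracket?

[-1.25, -1.125]

midpoint -1: p = 2 > 0 → [-2, -1]
midpoint -1.5: p = -6.75 < 0 → [-1.5, -1]
midpoint -1.25: p = -1.65625 < 0 → [-1.25, -1]
midpoint -1.125: p = 0.3398 > 0 → [-1.25, -1.125]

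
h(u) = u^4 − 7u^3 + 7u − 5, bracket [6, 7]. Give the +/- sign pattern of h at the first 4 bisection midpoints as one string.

u = 6.5 gives h = -96.8125, negative; keep [6.5, 7]
u = 6.75 gives h = -34.636719, negative; keep [6.75, 7]
u = 6.875 gives h = 2.506104, positive; keep [6.75, 6.875]
u = 6.8125 gives h = -16.5942, negative; keep [6.8125, 6.875]

--+-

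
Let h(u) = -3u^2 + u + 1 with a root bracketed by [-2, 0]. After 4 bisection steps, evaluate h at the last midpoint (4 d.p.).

h(-1) = -3 < 0, so the root lies in [-1, 0]
h(-0.5) = -0.25 < 0, so the root lies in [-0.5, 0]
h(-0.25) = 0.5625 > 0, so the root lies in [-0.5, -0.25]
h(-0.375) = 0.2031 > 0, so the root lies in [-0.5, -0.375]

0.2031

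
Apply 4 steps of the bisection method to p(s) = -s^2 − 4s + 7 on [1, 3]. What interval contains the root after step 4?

[1.25, 1.375]

s = 2 gives p = -5, negative; keep [1, 2]
s = 1.5 gives p = -1.25, negative; keep [1, 1.5]
s = 1.25 gives p = 0.4375, positive; keep [1.25, 1.5]
s = 1.375 gives p = -0.3906, negative; keep [1.25, 1.375]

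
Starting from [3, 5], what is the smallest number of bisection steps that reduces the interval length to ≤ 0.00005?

16

Width after n steps is 2/2^n. Need 2^n ≥ 2/0.00005 = 40000.
2^15 = 32768 < 40000 ≤ 2^16 = 65536, so n = 16.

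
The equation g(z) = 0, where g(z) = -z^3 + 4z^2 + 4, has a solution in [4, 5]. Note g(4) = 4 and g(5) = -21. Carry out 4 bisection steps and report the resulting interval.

[4.1875, 4.25]

z = 4.5 gives g = -6.125, negative; keep [4, 4.5]
z = 4.25 gives g = -0.515625, negative; keep [4, 4.25]
z = 4.125 gives g = 1.873047, positive; keep [4.125, 4.25]
z = 4.1875 gives g = 0.7122, positive; keep [4.1875, 4.25]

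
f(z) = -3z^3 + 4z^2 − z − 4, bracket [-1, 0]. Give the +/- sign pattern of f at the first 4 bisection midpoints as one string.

-+--

z = -0.5 gives f = -2.125, negative; keep [-1, -0.5]
z = -0.75 gives f = 0.265625, positive; keep [-0.75, -0.5]
z = -0.625 gives f = -1.080078, negative; keep [-0.75, -0.625]
z = -0.6875 gives f = -0.447, negative; keep [-0.75, -0.6875]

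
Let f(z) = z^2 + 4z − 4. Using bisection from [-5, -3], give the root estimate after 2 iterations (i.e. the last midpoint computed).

f(-4) = -4 < 0, so the root lies in [-5, -4]
f(-4.5) = -1.75 < 0, so the root lies in [-5, -4.5]

-4.5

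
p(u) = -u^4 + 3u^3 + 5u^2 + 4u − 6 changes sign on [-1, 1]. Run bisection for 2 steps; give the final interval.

[0.5, 1]

midpoint 0: p = -6 < 0 → [0, 1]
midpoint 0.5: p = -2.4375 < 0 → [0.5, 1]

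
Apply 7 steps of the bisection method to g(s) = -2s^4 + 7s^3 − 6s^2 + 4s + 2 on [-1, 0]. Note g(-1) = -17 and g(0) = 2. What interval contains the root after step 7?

midpoint -0.5: g = -2.5 < 0 → [-0.5, 0]
midpoint -0.25: g = 0.507812 > 0 → [-0.5, -0.25]
midpoint -0.375: g = -0.752441 < 0 → [-0.375, -0.25]
midpoint -0.3125: g = -0.0686 < 0 → [-0.3125, -0.25]
midpoint -0.28125: g = 0.2321 > 0 → [-0.3125, -0.28125]
midpoint -0.296875: g = 0.085 > 0 → [-0.3125, -0.296875]
midpoint -0.3046875: g = 0.009 > 0 → [-0.3125, -0.3046875]

[-0.3125, -0.3046875]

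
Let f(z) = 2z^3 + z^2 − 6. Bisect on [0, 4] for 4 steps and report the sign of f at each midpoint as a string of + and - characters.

+-+-

midpoint 2: f = 14 > 0 → [0, 2]
midpoint 1: f = -3 < 0 → [1, 2]
midpoint 1.5: f = 3 > 0 → [1, 1.5]
midpoint 1.25: f = -0.5312 < 0 → [1.25, 1.5]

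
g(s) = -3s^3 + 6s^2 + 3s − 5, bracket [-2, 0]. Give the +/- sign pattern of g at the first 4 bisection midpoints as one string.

m = -1, g(m) = 1 (+); new bracket [-1, 0]
m = -0.5, g(m) = -4.625 (−); new bracket [-1, -0.5]
m = -0.75, g(m) = -2.609375 (−); new bracket [-1, -0.75]
m = -0.875, g(m) = -1.0215 (−); new bracket [-1, -0.875]

+---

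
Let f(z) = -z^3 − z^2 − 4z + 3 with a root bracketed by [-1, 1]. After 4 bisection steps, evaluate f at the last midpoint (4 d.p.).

m = 0, f(m) = 3 (+); new bracket [0, 1]
m = 0.5, f(m) = 0.625 (+); new bracket [0.5, 1]
m = 0.75, f(m) = -0.984375 (−); new bracket [0.5, 0.75]
m = 0.625, f(m) = -0.1348 (−); new bracket [0.5, 0.625]

-0.1348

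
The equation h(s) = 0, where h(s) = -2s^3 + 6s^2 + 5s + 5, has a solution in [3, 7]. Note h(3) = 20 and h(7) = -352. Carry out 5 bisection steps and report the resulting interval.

m = 5, h(m) = -70 (−); new bracket [3, 5]
m = 4, h(m) = -7 (−); new bracket [3, 4]
m = 3.5, h(m) = 10.25 (+); new bracket [3.5, 4]
m = 3.75, h(m) = 2.6562 (+); new bracket [3.75, 4]
m = 3.875, h(m) = -1.9023 (−); new bracket [3.75, 3.875]

[3.75, 3.875]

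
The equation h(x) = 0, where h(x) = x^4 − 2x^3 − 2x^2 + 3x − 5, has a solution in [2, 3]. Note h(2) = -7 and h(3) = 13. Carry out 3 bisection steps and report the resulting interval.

midpoint 2.5: h = -2.1875 < 0 → [2.5, 3]
midpoint 2.75: h = 3.722656 > 0 → [2.5, 2.75]
midpoint 2.625: h = 0.398682 > 0 → [2.5, 2.625]

[2.5, 2.625]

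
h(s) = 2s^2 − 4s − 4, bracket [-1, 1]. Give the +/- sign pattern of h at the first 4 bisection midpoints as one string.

midpoint 0: h = -4 < 0 → [-1, 0]
midpoint -0.5: h = -1.5 < 0 → [-1, -0.5]
midpoint -0.75: h = 0.125 > 0 → [-0.75, -0.5]
midpoint -0.625: h = -0.7188 < 0 → [-0.75, -0.625]

--+-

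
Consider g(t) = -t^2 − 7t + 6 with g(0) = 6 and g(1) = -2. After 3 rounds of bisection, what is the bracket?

[0.75, 0.875]

g(0.5) = 2.25 > 0, so the root lies in [0.5, 1]
g(0.75) = 0.1875 > 0, so the root lies in [0.75, 1]
g(0.875) = -0.890625 < 0, so the root lies in [0.75, 0.875]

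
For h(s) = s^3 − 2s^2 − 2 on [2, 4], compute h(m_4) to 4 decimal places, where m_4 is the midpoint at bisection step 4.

midpoint 3: h = 7 > 0 → [2, 3]
midpoint 2.5: h = 1.125 > 0 → [2, 2.5]
midpoint 2.25: h = -0.734375 < 0 → [2.25, 2.5]
midpoint 2.375: h = 0.1152 > 0 → [2.25, 2.375]

0.1152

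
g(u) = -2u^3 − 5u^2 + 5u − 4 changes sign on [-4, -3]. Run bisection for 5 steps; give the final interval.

[-3.4375, -3.40625]

u = -3.5 gives g = 3, positive; keep [-3.5, -3]
u = -3.25 gives g = -4.40625, negative; keep [-3.5, -3.25]
u = -3.375 gives g = -0.941406, negative; keep [-3.5, -3.375]
u = -3.4375 gives g = 0.9683, positive; keep [-3.4375, -3.375]
u = -3.40625 gives g = -0.0016, negative; keep [-3.4375, -3.40625]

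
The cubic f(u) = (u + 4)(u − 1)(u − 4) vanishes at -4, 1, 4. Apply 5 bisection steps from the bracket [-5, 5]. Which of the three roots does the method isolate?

-4

midpoint 0: f = 16 > 0 → [-5, 0]
midpoint -2.5: f = 34.125 > 0 → [-5, -2.5]
midpoint -3.75: f = 9.203125 > 0 → [-5, -3.75]
midpoint -4.375: f = -16.8809 < 0 → [-4.375, -3.75]
midpoint -4.0625: f = -2.551 < 0 → [-4.0625, -3.75]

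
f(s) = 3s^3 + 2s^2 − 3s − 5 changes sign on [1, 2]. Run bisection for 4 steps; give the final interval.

f(1.5) = 5.125 > 0, so the root lies in [1, 1.5]
f(1.25) = 0.234375 > 0, so the root lies in [1, 1.25]
f(1.125) = -1.572266 < 0, so the root lies in [1.125, 1.25]
f(1.1875) = -0.7185 < 0, so the root lies in [1.1875, 1.25]

[1.1875, 1.25]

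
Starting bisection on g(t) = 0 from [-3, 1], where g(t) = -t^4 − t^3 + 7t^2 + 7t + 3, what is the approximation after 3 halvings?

midpoint -1: g = 3 > 0 → [-3, -1]
midpoint -2: g = 9 > 0 → [-3, -2]
midpoint -2.5: g = 5.8125 > 0 → [-3, -2.5]

-2.5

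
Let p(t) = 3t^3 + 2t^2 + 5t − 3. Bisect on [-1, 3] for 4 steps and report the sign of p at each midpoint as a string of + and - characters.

+-+-

t = 1 gives p = 7, positive; keep [-1, 1]
t = 0 gives p = -3, negative; keep [0, 1]
t = 0.5 gives p = 0.375, positive; keep [0, 0.5]
t = 0.25 gives p = -1.5781, negative; keep [0.25, 0.5]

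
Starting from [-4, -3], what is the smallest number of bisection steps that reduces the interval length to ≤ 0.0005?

11

Width after n steps is 1/2^n. Need 2^n ≥ 1/0.0005 = 2000.
2^10 = 1024 < 2000 ≤ 2^11 = 2048, so n = 11.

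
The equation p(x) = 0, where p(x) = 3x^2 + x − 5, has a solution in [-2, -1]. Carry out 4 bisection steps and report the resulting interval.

x = -1.5 gives p = 0.25, positive; keep [-1.5, -1]
x = -1.25 gives p = -1.5625, negative; keep [-1.5, -1.25]
x = -1.375 gives p = -0.703125, negative; keep [-1.5, -1.375]
x = -1.4375 gives p = -0.2383, negative; keep [-1.5, -1.4375]

[-1.5, -1.4375]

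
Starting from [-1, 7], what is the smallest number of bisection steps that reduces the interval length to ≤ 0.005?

Width after n steps is 8/2^n. Need 2^n ≥ 8/0.005 = 1600.
2^10 = 1024 < 1600 ≤ 2^11 = 2048, so n = 11.

11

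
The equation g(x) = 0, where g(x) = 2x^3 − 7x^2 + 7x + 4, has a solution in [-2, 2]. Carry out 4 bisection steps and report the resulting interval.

[-0.5, -0.25]

midpoint 0: g = 4 > 0 → [-2, 0]
midpoint -1: g = -12 < 0 → [-1, 0]
midpoint -0.5: g = -1.5 < 0 → [-0.5, 0]
midpoint -0.25: g = 1.7812 > 0 → [-0.5, -0.25]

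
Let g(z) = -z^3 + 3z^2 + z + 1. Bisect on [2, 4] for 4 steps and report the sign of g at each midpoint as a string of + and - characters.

+-++

m = 3, g(m) = 4 (+); new bracket [3, 4]
m = 3.5, g(m) = -1.625 (−); new bracket [3, 3.5]
m = 3.25, g(m) = 1.609375 (+); new bracket [3.25, 3.5]
m = 3.375, g(m) = 0.1035 (+); new bracket [3.375, 3.5]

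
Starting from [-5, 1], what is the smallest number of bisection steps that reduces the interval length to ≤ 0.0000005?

24

Width after n steps is 6/2^n. Need 2^n ≥ 6/0.0000005 = 12000000.
2^23 = 8388608 < 12000000 ≤ 2^24 = 16777216, so n = 24.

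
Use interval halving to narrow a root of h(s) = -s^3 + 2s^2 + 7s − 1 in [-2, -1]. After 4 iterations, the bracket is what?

[-1.9375, -1.875]

m = -1.5, h(m) = -3.625 (−); new bracket [-2, -1.5]
m = -1.75, h(m) = -1.765625 (−); new bracket [-2, -1.75]
m = -1.875, h(m) = -0.501953 (−); new bracket [-2, -1.875]
m = -1.9375, h(m) = 0.2185 (+); new bracket [-1.9375, -1.875]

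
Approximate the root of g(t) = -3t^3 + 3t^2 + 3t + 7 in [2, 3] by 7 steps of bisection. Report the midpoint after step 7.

g(2.5) = -13.625 < 0, so the root lies in [2, 2.5]
g(2.25) = -5.234375 < 0, so the root lies in [2, 2.25]
g(2.125) = -1.865234 < 0, so the root lies in [2, 2.125]
g(2.0625) = -0.3718 < 0, so the root lies in [2, 2.0625]
g(2.03125) = 0.329 > 0, so the root lies in [2.03125, 2.0625]
g(2.046875) = -0.0176 < 0, so the root lies in [2.03125, 2.046875]
g(2.0390625) = 0.1566 > 0, so the root lies in [2.0390625, 2.046875]

2.0390625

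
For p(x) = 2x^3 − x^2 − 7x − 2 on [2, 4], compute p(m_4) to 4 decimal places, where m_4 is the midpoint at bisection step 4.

m = 3, p(m) = 22 (+); new bracket [2, 3]
m = 2.5, p(m) = 5.5 (+); new bracket [2, 2.5]
m = 2.25, p(m) = -0.03125 (−); new bracket [2.25, 2.5]
m = 2.375, p(m) = 2.5273 (+); new bracket [2.25, 2.375]

2.5273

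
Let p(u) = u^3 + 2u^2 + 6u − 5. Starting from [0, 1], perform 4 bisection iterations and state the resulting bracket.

[0.625, 0.6875]

midpoint 0.5: p = -1.375 < 0 → [0.5, 1]
midpoint 0.75: p = 1.046875 > 0 → [0.5, 0.75]
midpoint 0.625: p = -0.224609 < 0 → [0.625, 0.75]
midpoint 0.6875: p = 0.3953 > 0 → [0.625, 0.6875]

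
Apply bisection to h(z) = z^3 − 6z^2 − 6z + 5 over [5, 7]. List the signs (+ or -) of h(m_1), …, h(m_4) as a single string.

h(6) = -31 < 0, so the root lies in [6, 7]
h(6.5) = -12.875 < 0, so the root lies in [6.5, 7]
h(6.75) = -1.328125 < 0, so the root lies in [6.75, 7]
h(6.875) = 5.1074 > 0, so the root lies in [6.75, 6.875]

---+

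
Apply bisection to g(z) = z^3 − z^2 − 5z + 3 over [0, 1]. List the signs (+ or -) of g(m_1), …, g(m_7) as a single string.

midpoint 0.5: g = 0.375 > 0 → [0.5, 1]
midpoint 0.75: g = -0.890625 < 0 → [0.5, 0.75]
midpoint 0.625: g = -0.271484 < 0 → [0.5, 0.625]
midpoint 0.5625: g = 0.0491 > 0 → [0.5625, 0.625]
midpoint 0.59375: g = -0.112 < 0 → [0.5625, 0.59375]
midpoint 0.578125: g = -0.0316 < 0 → [0.5625, 0.578125]
midpoint 0.5703125: g = 0.0087 > 0 → [0.5703125, 0.578125]

+--+--+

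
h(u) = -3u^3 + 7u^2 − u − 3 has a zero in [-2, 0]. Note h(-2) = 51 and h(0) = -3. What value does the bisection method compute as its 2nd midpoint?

-0.5

m = -1, h(m) = 8 (+); new bracket [-1, 0]
m = -0.5, h(m) = -0.375 (−); new bracket [-1, -0.5]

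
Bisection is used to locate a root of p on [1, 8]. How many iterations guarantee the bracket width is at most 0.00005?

18

Width after n steps is 7/2^n. Need 2^n ≥ 7/0.00005 = 140000.
2^17 = 131072 < 140000 ≤ 2^18 = 262144, so n = 18.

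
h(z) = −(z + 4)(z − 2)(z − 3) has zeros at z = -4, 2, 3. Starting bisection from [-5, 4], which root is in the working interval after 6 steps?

-4

h(-0.5) = -30.625 < 0, so the root lies in [-5, -0.5]
h(-2.75) = -34.140625 < 0, so the root lies in [-5, -2.75]
h(-3.875) = -5.048828 < 0, so the root lies in [-5, -3.875]
h(-4.4375) = 20.947 > 0, so the root lies in [-4.4375, -3.875]
h(-4.15625) = 6.8837 > 0, so the root lies in [-4.15625, -3.875]
h(-4.015625) = 0.6594 > 0, so the root lies in [-4.015625, -3.875]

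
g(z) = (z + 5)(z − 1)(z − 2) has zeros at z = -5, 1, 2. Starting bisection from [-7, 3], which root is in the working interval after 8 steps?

-5

g(-2) = 36 > 0, so the root lies in [-7, -2]
g(-4.5) = 17.875 > 0, so the root lies in [-7, -4.5]
g(-5.75) = -39.234375 < 0, so the root lies in [-5.75, -4.5]
g(-5.125) = -5.4551 < 0, so the root lies in [-5.125, -4.5]
g(-4.8125) = 7.4246 > 0, so the root lies in [-5.125, -4.8125]
g(-4.96875) = 1.2998 > 0, so the root lies in [-5.125, -4.96875]
g(-5.046875) = -1.9974 < 0, so the root lies in [-5.046875, -4.96875]
g(-5.0078125) = -0.3289 < 0, so the root lies in [-5.0078125, -4.96875]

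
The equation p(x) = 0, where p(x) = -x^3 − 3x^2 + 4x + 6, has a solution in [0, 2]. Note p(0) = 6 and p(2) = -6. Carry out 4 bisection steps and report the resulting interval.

[1.625, 1.75]

x = 1 gives p = 6, positive; keep [1, 2]
x = 1.5 gives p = 1.875, positive; keep [1.5, 2]
x = 1.75 gives p = -1.546875, negative; keep [1.5, 1.75]
x = 1.625 gives p = 0.2871, positive; keep [1.625, 1.75]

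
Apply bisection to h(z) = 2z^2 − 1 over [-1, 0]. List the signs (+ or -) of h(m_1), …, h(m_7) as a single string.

-+--+-+

m = -0.5, h(m) = -0.5 (−); new bracket [-1, -0.5]
m = -0.75, h(m) = 0.125 (+); new bracket [-0.75, -0.5]
m = -0.625, h(m) = -0.21875 (−); new bracket [-0.75, -0.625]
m = -0.6875, h(m) = -0.0547 (−); new bracket [-0.75, -0.6875]
m = -0.71875, h(m) = 0.0332 (+); new bracket [-0.71875, -0.6875]
m = -0.703125, h(m) = -0.0112 (−); new bracket [-0.71875, -0.703125]
m = -0.7109375, h(m) = 0.0109 (+); new bracket [-0.7109375, -0.703125]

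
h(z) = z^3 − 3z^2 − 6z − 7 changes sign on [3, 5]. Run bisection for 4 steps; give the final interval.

[4.5, 4.625]

h(4) = -15 < 0, so the root lies in [4, 5]
h(4.5) = -3.625 < 0, so the root lies in [4.5, 5]
h(4.75) = 3.984375 > 0, so the root lies in [4.5, 4.75]
h(4.625) = 0.0098 > 0, so the root lies in [4.5, 4.625]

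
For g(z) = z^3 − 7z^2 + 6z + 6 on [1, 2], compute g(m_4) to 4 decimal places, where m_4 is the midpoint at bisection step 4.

-0.1667

m = 1.5, g(m) = 2.625 (+); new bracket [1.5, 2]
m = 1.75, g(m) = 0.421875 (+); new bracket [1.75, 2]
m = 1.875, g(m) = -0.767578 (−); new bracket [1.75, 1.875]
m = 1.8125, g(m) = -0.1667 (−); new bracket [1.75, 1.8125]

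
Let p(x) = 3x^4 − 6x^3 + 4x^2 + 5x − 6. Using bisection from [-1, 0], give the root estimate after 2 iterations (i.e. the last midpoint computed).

-0.75

m = -0.5, p(m) = -6.5625 (−); new bracket [-1, -0.5]
m = -0.75, p(m) = -4.019531 (−); new bracket [-1, -0.75]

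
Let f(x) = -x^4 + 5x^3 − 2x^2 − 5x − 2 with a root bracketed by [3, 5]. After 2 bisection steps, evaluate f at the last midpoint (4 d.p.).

-19.4375

m = 4, f(m) = 10 (+); new bracket [4, 5]
m = 4.5, f(m) = -19.4375 (−); new bracket [4, 4.5]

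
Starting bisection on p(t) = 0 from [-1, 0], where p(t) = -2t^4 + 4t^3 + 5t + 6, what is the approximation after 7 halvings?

-0.7421875

t = -0.5 gives p = 2.875, positive; keep [-1, -0.5]
t = -0.75 gives p = -0.070312, negative; keep [-0.75, -0.5]
t = -0.625 gives p = 1.593262, positive; keep [-0.75, -0.625]
t = -0.6875 gives p = 0.8159, positive; keep [-0.75, -0.6875]
t = -0.71875 gives p = 0.3873, positive; keep [-0.75, -0.71875]
t = -0.734375 gives p = 0.1622, positive; keep [-0.75, -0.734375]
t = -0.7421875 gives p = 0.0469, positive; keep [-0.75, -0.7421875]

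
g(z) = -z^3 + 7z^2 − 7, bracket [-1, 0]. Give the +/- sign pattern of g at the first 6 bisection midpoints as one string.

z = -0.5 gives g = -5.125, negative; keep [-1, -0.5]
z = -0.75 gives g = -2.640625, negative; keep [-1, -0.75]
z = -0.875 gives g = -0.970703, negative; keep [-1, -0.875]
z = -0.9375 gives g = -0.0237, negative; keep [-1, -0.9375]
z = -0.96875 gives g = 0.4785, positive; keep [-0.96875, -0.9375]
z = -0.953125 gives g = 0.225, positive; keep [-0.953125, -0.9375]

----++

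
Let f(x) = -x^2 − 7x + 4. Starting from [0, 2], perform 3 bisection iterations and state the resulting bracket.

[0.5, 0.75]

f(1) = -4 < 0, so the root lies in [0, 1]
f(0.5) = 0.25 > 0, so the root lies in [0.5, 1]
f(0.75) = -1.8125 < 0, so the root lies in [0.5, 0.75]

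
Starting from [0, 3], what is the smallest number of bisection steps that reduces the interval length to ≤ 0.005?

10

Width after n steps is 3/2^n. Need 2^n ≥ 3/0.005 = 600.
2^9 = 512 < 600 ≤ 2^10 = 1024, so n = 10.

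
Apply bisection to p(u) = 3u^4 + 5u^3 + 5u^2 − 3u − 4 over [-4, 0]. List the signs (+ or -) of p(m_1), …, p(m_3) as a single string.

++-

midpoint -2: p = 30 > 0 → [-2, 0]
midpoint -1: p = 2 > 0 → [-1, 0]
midpoint -0.5: p = -1.6875 < 0 → [-1, -0.5]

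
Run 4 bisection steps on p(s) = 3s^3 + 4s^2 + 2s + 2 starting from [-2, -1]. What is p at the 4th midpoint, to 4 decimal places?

0.2419

midpoint -1.5: p = -2.125 < 0 → [-1.5, -1]
midpoint -1.25: p = -0.109375 < 0 → [-1.25, -1]
midpoint -1.125: p = 0.541016 > 0 → [-1.25, -1.125]
midpoint -1.1875: p = 0.2419 > 0 → [-1.25, -1.1875]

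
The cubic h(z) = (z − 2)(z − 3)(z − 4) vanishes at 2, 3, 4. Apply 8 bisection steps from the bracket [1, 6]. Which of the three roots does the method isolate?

4

midpoint 3.5: h = -0.375 < 0 → [3.5, 6]
midpoint 4.75: h = 3.609375 > 0 → [3.5, 4.75]
midpoint 4.125: h = 0.298828 > 0 → [3.5, 4.125]
midpoint 3.8125: h = -0.2761 < 0 → [3.8125, 4.125]
midpoint 3.96875: h = -0.0596 < 0 → [3.96875, 4.125]
midpoint 4.046875: h = 0.1004 > 0 → [3.96875, 4.046875]
midpoint 4.0078125: h = 0.0158 > 0 → [3.96875, 4.0078125]
midpoint 3.98828125: h = -0.023 < 0 → [3.98828125, 4.0078125]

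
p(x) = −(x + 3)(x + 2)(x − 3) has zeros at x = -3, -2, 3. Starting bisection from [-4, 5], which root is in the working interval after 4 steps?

x = 0.5 gives p = 21.875, positive; keep [0.5, 5]
x = 2.75 gives p = 6.828125, positive; keep [2.75, 5]
x = 3.875 gives p = -35.341797, negative; keep [2.75, 3.875]
x = 3.3125 gives p = -10.4797, negative; keep [2.75, 3.3125]

3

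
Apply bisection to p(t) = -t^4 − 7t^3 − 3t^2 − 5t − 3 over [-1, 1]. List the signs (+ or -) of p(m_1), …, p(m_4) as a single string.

--++

t = 0 gives p = -3, negative; keep [-1, 0]
t = -0.5 gives p = -0.4375, negative; keep [-1, -0.5]
t = -0.75 gives p = 1.699219, positive; keep [-0.75, -0.5]
t = -0.625 gives p = 0.5095, positive; keep [-0.625, -0.5]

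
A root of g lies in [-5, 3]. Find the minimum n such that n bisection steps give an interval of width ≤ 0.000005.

21

Width after n steps is 8/2^n. Need 2^n ≥ 8/0.000005 = 1600000.
2^20 = 1048576 < 1600000 ≤ 2^21 = 2097152, so n = 21.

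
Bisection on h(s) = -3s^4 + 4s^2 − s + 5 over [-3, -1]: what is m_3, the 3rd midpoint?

-1.75

s = -2 gives h = -25, negative; keep [-2, -1]
s = -1.5 gives h = 0.3125, positive; keep [-2, -1.5]
s = -1.75 gives h = -9.136719, negative; keep [-1.75, -1.5]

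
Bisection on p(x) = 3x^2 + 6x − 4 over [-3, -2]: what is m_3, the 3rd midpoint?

p(-2.5) = -0.25 < 0, so the root lies in [-3, -2.5]
p(-2.75) = 2.1875 > 0, so the root lies in [-2.75, -2.5]
p(-2.625) = 0.921875 > 0, so the root lies in [-2.625, -2.5]

-2.625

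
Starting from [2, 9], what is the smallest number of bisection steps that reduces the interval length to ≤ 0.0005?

14

Width after n steps is 7/2^n. Need 2^n ≥ 7/0.0005 = 14000.
2^13 = 8192 < 14000 ≤ 2^14 = 16384, so n = 14.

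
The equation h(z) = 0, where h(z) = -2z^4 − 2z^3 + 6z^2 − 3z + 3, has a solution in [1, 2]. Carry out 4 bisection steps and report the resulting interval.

midpoint 1.5: h = -4.875 < 0 → [1, 1.5]
midpoint 1.25: h = -0.164062 < 0 → [1, 1.25]
midpoint 1.125: h = 1.16748 > 0 → [1.125, 1.25]
midpoint 1.1875: h = 0.5722 > 0 → [1.1875, 1.25]

[1.1875, 1.25]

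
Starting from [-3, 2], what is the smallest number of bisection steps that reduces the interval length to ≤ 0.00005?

17

Width after n steps is 5/2^n. Need 2^n ≥ 5/0.00005 = 100000.
2^16 = 65536 < 100000 ≤ 2^17 = 131072, so n = 17.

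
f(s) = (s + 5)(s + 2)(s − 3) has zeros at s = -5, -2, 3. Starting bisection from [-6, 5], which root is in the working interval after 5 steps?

m = -0.5, f(m) = -23.625 (−); new bracket [-0.5, 5]
m = 2.25, f(m) = -23.109375 (−); new bracket [2.25, 5]
m = 3.625, f(m) = 30.322266 (+); new bracket [2.25, 3.625]
m = 2.9375, f(m) = -2.4495 (−); new bracket [2.9375, 3.625]
m = 3.28125, f(m) = 12.3006 (+); new bracket [2.9375, 3.28125]

3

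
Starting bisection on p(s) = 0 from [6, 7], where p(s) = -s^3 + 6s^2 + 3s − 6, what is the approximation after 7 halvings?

6.3203125

m = 6.5, p(m) = -7.625 (−); new bracket [6, 6.5]
m = 6.25, p(m) = 2.984375 (+); new bracket [6.25, 6.5]
m = 6.375, p(m) = -2.115234 (−); new bracket [6.25, 6.375]
m = 6.3125, p(m) = 0.4851 (+); new bracket [6.3125, 6.375]
m = 6.34375, p(m) = -0.8023 (−); new bracket [6.3125, 6.34375]
m = 6.328125, p(m) = -0.1554 (−); new bracket [6.3125, 6.328125]
m = 6.3203125, p(m) = 0.1656 (+); new bracket [6.3203125, 6.328125]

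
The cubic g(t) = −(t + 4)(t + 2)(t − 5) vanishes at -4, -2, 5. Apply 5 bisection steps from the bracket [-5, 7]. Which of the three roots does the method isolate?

m = 1, g(m) = 60 (+); new bracket [1, 7]
m = 4, g(m) = 48 (+); new bracket [4, 7]
m = 5.5, g(m) = -35.625 (−); new bracket [4, 5.5]
m = 4.75, g(m) = 14.7656 (+); new bracket [4.75, 5.5]
m = 5.125, g(m) = -8.127 (−); new bracket [4.75, 5.125]

5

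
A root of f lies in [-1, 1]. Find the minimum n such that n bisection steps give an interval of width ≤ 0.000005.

19

Width after n steps is 2/2^n. Need 2^n ≥ 2/0.000005 = 400000.
2^18 = 262144 < 400000 ≤ 2^19 = 524288, so n = 19.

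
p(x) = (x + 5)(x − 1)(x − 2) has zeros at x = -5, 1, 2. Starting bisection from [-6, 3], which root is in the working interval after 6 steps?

m = -1.5, p(m) = 30.625 (+); new bracket [-6, -1.5]
m = -3.75, p(m) = 34.140625 (+); new bracket [-6, -3.75]
m = -4.875, p(m) = 5.048828 (+); new bracket [-6, -4.875]
m = -5.4375, p(m) = -20.947 (−); new bracket [-5.4375, -4.875]
m = -5.15625, p(m) = -6.8837 (−); new bracket [-5.15625, -4.875]
m = -5.015625, p(m) = -0.6594 (−); new bracket [-5.015625, -4.875]

-5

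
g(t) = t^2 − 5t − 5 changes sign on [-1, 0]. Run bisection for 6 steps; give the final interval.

m = -0.5, g(m) = -2.25 (−); new bracket [-1, -0.5]
m = -0.75, g(m) = -0.6875 (−); new bracket [-1, -0.75]
m = -0.875, g(m) = 0.140625 (+); new bracket [-0.875, -0.75]
m = -0.8125, g(m) = -0.2773 (−); new bracket [-0.875, -0.8125]
m = -0.84375, g(m) = -0.0693 (−); new bracket [-0.875, -0.84375]
m = -0.859375, g(m) = 0.0354 (+); new bracket [-0.859375, -0.84375]

[-0.859375, -0.84375]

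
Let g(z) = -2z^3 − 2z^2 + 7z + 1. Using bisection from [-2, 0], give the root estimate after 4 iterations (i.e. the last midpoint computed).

midpoint -1: g = -6 < 0 → [-1, 0]
midpoint -0.5: g = -2.75 < 0 → [-0.5, 0]
midpoint -0.25: g = -0.84375 < 0 → [-0.25, 0]
midpoint -0.125: g = 0.0977 > 0 → [-0.25, -0.125]

-0.125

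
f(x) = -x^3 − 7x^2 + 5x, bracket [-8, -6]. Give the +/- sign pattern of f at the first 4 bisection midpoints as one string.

m = -7, f(m) = -35 (−); new bracket [-8, -7]
m = -7.5, f(m) = -9.375 (−); new bracket [-8, -7.5]
m = -7.75, f(m) = 6.296875 (+); new bracket [-7.75, -7.5]
m = -7.625, f(m) = -1.7871 (−); new bracket [-7.75, -7.625]

--+-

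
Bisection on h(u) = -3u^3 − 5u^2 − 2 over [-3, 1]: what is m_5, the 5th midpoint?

-1.875

h(-1) = -4 < 0, so the root lies in [-3, -1]
h(-2) = 2 > 0, so the root lies in [-2, -1]
h(-1.5) = -3.125 < 0, so the root lies in [-2, -1.5]
h(-1.75) = -1.2344 < 0, so the root lies in [-2, -1.75]
h(-1.875) = 0.1973 > 0, so the root lies in [-1.875, -1.75]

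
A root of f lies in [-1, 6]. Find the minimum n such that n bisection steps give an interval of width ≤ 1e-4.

17

Width after n steps is 7/2^n. Need 2^n ≥ 7/1e-4 = 70000.
2^16 = 65536 < 70000 ≤ 2^17 = 131072, so n = 17.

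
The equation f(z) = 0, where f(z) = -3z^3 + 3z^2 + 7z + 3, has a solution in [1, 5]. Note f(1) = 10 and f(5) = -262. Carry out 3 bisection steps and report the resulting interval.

f(3) = -30 < 0, so the root lies in [1, 3]
f(2) = 5 > 0, so the root lies in [2, 3]
f(2.5) = -7.625 < 0, so the root lies in [2, 2.5]

[2, 2.5]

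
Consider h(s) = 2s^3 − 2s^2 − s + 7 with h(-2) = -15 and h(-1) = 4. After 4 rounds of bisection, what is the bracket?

[-1.375, -1.3125]

h(-1.5) = -2.75 < 0, so the root lies in [-1.5, -1]
h(-1.25) = 1.21875 > 0, so the root lies in [-1.5, -1.25]
h(-1.375) = -0.605469 < 0, so the root lies in [-1.375, -1.25]
h(-1.3125) = 0.3452 > 0, so the root lies in [-1.375, -1.3125]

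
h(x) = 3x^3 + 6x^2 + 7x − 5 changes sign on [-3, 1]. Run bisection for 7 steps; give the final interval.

[0.46875, 0.5]

m = -1, h(m) = -9 (−); new bracket [-1, 1]
m = 0, h(m) = -5 (−); new bracket [0, 1]
m = 0.5, h(m) = 0.375 (+); new bracket [0, 0.5]
m = 0.25, h(m) = -2.8281 (−); new bracket [0.25, 0.5]
m = 0.375, h(m) = -1.373 (−); new bracket [0.375, 0.5]
m = 0.4375, h(m) = -0.5378 (−); new bracket [0.4375, 0.5]
m = 0.46875, h(m) = -0.0914 (−); new bracket [0.46875, 0.5]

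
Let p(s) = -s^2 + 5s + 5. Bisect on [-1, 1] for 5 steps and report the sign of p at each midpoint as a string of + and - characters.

m = 0, p(m) = 5 (+); new bracket [-1, 0]
m = -0.5, p(m) = 2.25 (+); new bracket [-1, -0.5]
m = -0.75, p(m) = 0.6875 (+); new bracket [-1, -0.75]
m = -0.875, p(m) = -0.1406 (−); new bracket [-0.875, -0.75]
m = -0.8125, p(m) = 0.2773 (+); new bracket [-0.875, -0.8125]

+++-+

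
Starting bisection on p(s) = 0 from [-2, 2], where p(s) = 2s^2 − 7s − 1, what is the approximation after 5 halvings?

m = 0, p(m) = -1 (−); new bracket [-2, 0]
m = -1, p(m) = 8 (+); new bracket [-1, 0]
m = -0.5, p(m) = 3 (+); new bracket [-0.5, 0]
m = -0.25, p(m) = 0.875 (+); new bracket [-0.25, 0]
m = -0.125, p(m) = -0.0938 (−); new bracket [-0.25, -0.125]

-0.125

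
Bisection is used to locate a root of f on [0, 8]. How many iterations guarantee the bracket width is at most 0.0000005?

24

Width after n steps is 8/2^n. Need 2^n ≥ 8/0.0000005 = 16000000.
2^23 = 8388608 < 16000000 ≤ 2^24 = 16777216, so n = 24.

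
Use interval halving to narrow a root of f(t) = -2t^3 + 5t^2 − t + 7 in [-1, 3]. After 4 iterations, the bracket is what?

midpoint 1: f = 9 > 0 → [1, 3]
midpoint 2: f = 9 > 0 → [2, 3]
midpoint 2.5: f = 4.5 > 0 → [2.5, 3]
midpoint 2.75: f = 0.4688 > 0 → [2.75, 3]

[2.75, 3]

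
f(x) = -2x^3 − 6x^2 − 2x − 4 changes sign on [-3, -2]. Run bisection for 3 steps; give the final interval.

f(-2.5) = -5.25 < 0, so the root lies in [-3, -2.5]
f(-2.75) = -2.28125 < 0, so the root lies in [-3, -2.75]
f(-2.875) = -0.316406 < 0, so the root lies in [-3, -2.875]

[-3, -2.875]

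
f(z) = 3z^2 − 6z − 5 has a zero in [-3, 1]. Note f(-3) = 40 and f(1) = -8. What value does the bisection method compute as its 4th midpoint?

midpoint -1: f = 4 > 0 → [-1, 1]
midpoint 0: f = -5 < 0 → [-1, 0]
midpoint -0.5: f = -1.25 < 0 → [-1, -0.5]
midpoint -0.75: f = 1.1875 > 0 → [-0.75, -0.5]

-0.75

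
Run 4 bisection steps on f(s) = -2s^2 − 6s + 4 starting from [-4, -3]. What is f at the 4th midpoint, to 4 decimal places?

m = -3.5, f(m) = 0.5 (+); new bracket [-4, -3.5]
m = -3.75, f(m) = -1.625 (−); new bracket [-3.75, -3.5]
m = -3.625, f(m) = -0.53125 (−); new bracket [-3.625, -3.5]
m = -3.5625, f(m) = -0.0078 (−); new bracket [-3.5625, -3.5]

-0.0078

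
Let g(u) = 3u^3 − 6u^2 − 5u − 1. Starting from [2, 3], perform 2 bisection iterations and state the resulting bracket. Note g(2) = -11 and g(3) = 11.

[2.5, 2.75]

m = 2.5, g(m) = -4.125 (−); new bracket [2.5, 3]
m = 2.75, g(m) = 2.265625 (+); new bracket [2.5, 2.75]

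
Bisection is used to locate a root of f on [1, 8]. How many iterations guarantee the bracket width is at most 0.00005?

Width after n steps is 7/2^n. Need 2^n ≥ 7/0.00005 = 140000.
2^17 = 131072 < 140000 ≤ 2^18 = 262144, so n = 18.

18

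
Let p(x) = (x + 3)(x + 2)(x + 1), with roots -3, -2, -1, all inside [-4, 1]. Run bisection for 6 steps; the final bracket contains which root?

p(-1.5) = -0.375 < 0, so the root lies in [-1.5, 1]
p(-0.25) = 3.609375 > 0, so the root lies in [-1.5, -0.25]
p(-0.875) = 0.298828 > 0, so the root lies in [-1.5, -0.875]
p(-1.1875) = -0.2761 < 0, so the root lies in [-1.1875, -0.875]
p(-1.03125) = -0.0596 < 0, so the root lies in [-1.03125, -0.875]
p(-0.953125) = 0.1004 > 0, so the root lies in [-1.03125, -0.953125]

-1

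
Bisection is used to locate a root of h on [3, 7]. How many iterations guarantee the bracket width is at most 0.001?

12

Width after n steps is 4/2^n. Need 2^n ≥ 4/0.001 = 4000.
2^11 = 2048 < 4000 ≤ 2^12 = 4096, so n = 12.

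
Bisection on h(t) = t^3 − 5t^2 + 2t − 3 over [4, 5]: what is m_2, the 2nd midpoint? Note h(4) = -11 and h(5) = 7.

4.75

m = 4.5, h(m) = -4.125 (−); new bracket [4.5, 5]
m = 4.75, h(m) = 0.859375 (+); new bracket [4.5, 4.75]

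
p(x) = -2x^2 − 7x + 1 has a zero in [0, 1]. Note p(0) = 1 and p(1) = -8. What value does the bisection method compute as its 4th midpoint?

midpoint 0.5: p = -3 < 0 → [0, 0.5]
midpoint 0.25: p = -0.875 < 0 → [0, 0.25]
midpoint 0.125: p = 0.09375 > 0 → [0.125, 0.25]
midpoint 0.1875: p = -0.3828 < 0 → [0.125, 0.1875]

0.1875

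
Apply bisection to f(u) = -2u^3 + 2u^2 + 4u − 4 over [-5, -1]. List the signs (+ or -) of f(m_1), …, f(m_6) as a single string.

m = -3, f(m) = 56 (+); new bracket [-3, -1]
m = -2, f(m) = 12 (+); new bracket [-2, -1]
m = -1.5, f(m) = 1.25 (+); new bracket [-1.5, -1]
m = -1.25, f(m) = -1.9688 (−); new bracket [-1.5, -1.25]
m = -1.375, f(m) = -0.5195 (−); new bracket [-1.5, -1.375]
m = -1.4375, f(m) = 0.3237 (+); new bracket [-1.4375, -1.375]

+++--+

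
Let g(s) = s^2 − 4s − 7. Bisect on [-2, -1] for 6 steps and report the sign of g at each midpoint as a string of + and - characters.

s = -1.5 gives g = 1.25, positive; keep [-1.5, -1]
s = -1.25 gives g = -0.4375, negative; keep [-1.5, -1.25]
s = -1.375 gives g = 0.390625, positive; keep [-1.375, -1.25]
s = -1.3125 gives g = -0.0273, negative; keep [-1.375, -1.3125]
s = -1.34375 gives g = 0.1807, positive; keep [-1.34375, -1.3125]
s = -1.328125 gives g = 0.0764, positive; keep [-1.328125, -1.3125]

+-+-++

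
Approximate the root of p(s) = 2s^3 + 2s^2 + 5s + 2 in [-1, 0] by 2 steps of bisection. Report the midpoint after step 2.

-0.25

p(-0.5) = -0.25 < 0, so the root lies in [-0.5, 0]
p(-0.25) = 0.84375 > 0, so the root lies in [-0.5, -0.25]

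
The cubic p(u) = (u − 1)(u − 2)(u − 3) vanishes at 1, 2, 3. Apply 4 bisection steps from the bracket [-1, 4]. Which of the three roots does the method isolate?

1

p(1.5) = 0.375 > 0, so the root lies in [-1, 1.5]
p(0.25) = -3.609375 < 0, so the root lies in [0.25, 1.5]
p(0.875) = -0.298828 < 0, so the root lies in [0.875, 1.5]
p(1.1875) = 0.2761 > 0, so the root lies in [0.875, 1.1875]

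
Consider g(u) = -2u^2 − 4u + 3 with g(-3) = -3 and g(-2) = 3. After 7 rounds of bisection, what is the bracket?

[-2.5859375, -2.578125]

u = -2.5 gives g = 0.5, positive; keep [-3, -2.5]
u = -2.75 gives g = -1.125, negative; keep [-2.75, -2.5]
u = -2.625 gives g = -0.28125, negative; keep [-2.625, -2.5]
u = -2.5625 gives g = 0.1172, positive; keep [-2.625, -2.5625]
u = -2.59375 gives g = -0.0801, negative; keep [-2.59375, -2.5625]
u = -2.578125 gives g = 0.019, positive; keep [-2.59375, -2.578125]
u = -2.5859375 gives g = -0.0304, negative; keep [-2.5859375, -2.578125]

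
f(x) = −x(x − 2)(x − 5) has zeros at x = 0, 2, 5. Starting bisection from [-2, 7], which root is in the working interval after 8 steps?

5

midpoint 2.5: f = 3.125 > 0 → [2.5, 7]
midpoint 4.75: f = 3.265625 > 0 → [4.75, 7]
midpoint 5.875: f = -19.919922 < 0 → [4.75, 5.875]
midpoint 5.3125: f = -5.4993 < 0 → [4.75, 5.3125]
midpoint 5.03125: f = -0.4766 < 0 → [4.75, 5.03125]
midpoint 4.890625: f = 1.5462 > 0 → [4.890625, 5.03125]
midpoint 4.9609375: f = 0.5738 > 0 → [4.9609375, 5.03125]
midpoint 4.99609375: f = 0.0585 > 0 → [4.99609375, 5.03125]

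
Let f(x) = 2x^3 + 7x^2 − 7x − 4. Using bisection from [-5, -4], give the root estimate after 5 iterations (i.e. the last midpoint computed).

-4.21875

f(-4.5) = -13 < 0, so the root lies in [-4.5, -4]
f(-4.25) = -1.34375 < 0, so the root lies in [-4.25, -4]
f(-4.125) = 3.605469 > 0, so the root lies in [-4.25, -4.125]
f(-4.1875) = 1.2017 > 0, so the root lies in [-4.25, -4.1875]
f(-4.21875) = -0.0532 < 0, so the root lies in [-4.21875, -4.1875]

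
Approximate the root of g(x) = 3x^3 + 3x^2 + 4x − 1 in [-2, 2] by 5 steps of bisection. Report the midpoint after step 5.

m = 0, g(m) = -1 (−); new bracket [0, 2]
m = 1, g(m) = 9 (+); new bracket [0, 1]
m = 0.5, g(m) = 2.125 (+); new bracket [0, 0.5]
m = 0.25, g(m) = 0.2344 (+); new bracket [0, 0.25]
m = 0.125, g(m) = -0.4473 (−); new bracket [0.125, 0.25]

0.125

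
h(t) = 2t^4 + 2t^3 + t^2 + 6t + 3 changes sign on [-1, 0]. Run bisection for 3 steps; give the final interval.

t = -0.5 gives h = 0.125, positive; keep [-1, -0.5]
t = -0.75 gives h = -1.148438, negative; keep [-0.75, -0.5]
t = -0.625 gives h = -0.54248, negative; keep [-0.625, -0.5]

[-0.625, -0.5]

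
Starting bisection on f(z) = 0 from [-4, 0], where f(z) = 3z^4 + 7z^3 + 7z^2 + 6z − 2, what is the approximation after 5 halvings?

-1.875

m = -2, f(m) = 6 (+); new bracket [-2, 0]
m = -1, f(m) = -5 (−); new bracket [-2, -1]
m = -1.5, f(m) = -3.6875 (−); new bracket [-2, -1.5]
m = -1.75, f(m) = -0.4414 (−); new bracket [-2, -1.75]
m = -1.875, f(m) = 2.2957 (+); new bracket [-1.875, -1.75]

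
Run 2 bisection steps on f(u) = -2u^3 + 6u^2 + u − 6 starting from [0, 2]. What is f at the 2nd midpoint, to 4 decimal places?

midpoint 1: f = -1 < 0 → [1, 2]
midpoint 1.5: f = 2.25 > 0 → [1, 1.5]

2.2500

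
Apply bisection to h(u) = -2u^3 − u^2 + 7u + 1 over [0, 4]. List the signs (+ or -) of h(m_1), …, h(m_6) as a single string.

-++-++

midpoint 2: h = -5 < 0 → [0, 2]
midpoint 1: h = 5 > 0 → [1, 2]
midpoint 1.5: h = 2.5 > 0 → [1.5, 2]
midpoint 1.75: h = -0.5312 < 0 → [1.5, 1.75]
midpoint 1.625: h = 1.1523 > 0 → [1.625, 1.75]
midpoint 1.6875: h = 0.354 > 0 → [1.6875, 1.75]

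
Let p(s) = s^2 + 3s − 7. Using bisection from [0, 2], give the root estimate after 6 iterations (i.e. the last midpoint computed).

1.53125

s = 1 gives p = -3, negative; keep [1, 2]
s = 1.5 gives p = -0.25, negative; keep [1.5, 2]
s = 1.75 gives p = 1.3125, positive; keep [1.5, 1.75]
s = 1.625 gives p = 0.5156, positive; keep [1.5, 1.625]
s = 1.5625 gives p = 0.1289, positive; keep [1.5, 1.5625]
s = 1.53125 gives p = -0.0615, negative; keep [1.53125, 1.5625]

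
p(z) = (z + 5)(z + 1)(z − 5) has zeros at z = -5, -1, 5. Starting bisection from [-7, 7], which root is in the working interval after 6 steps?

5

z = 0 gives p = -25, negative; keep [0, 7]
z = 3.5 gives p = -57.375, negative; keep [3.5, 7]
z = 5.25 gives p = 16.015625, positive; keep [3.5, 5.25]
z = 4.375 gives p = -31.4941, negative; keep [4.375, 5.25]
z = 4.8125 gives p = -10.6941, negative; keep [4.8125, 5.25]
z = 5.03125 gives p = 1.8907, positive; keep [4.8125, 5.03125]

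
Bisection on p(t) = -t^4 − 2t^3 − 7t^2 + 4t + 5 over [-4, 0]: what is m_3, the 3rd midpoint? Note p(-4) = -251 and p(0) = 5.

p(-2) = -31 < 0, so the root lies in [-2, 0]
p(-1) = -5 < 0, so the root lies in [-1, 0]
p(-0.5) = 1.4375 > 0, so the root lies in [-1, -0.5]

-0.5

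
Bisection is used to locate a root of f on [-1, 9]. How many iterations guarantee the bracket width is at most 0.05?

Width after n steps is 10/2^n. Need 2^n ≥ 10/0.05 = 200.
2^7 = 128 < 200 ≤ 2^8 = 256, so n = 8.

8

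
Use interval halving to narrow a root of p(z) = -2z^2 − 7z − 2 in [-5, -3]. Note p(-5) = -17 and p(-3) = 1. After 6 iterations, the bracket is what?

midpoint -4: p = -6 < 0 → [-4, -3]
midpoint -3.5: p = -2 < 0 → [-3.5, -3]
midpoint -3.25: p = -0.375 < 0 → [-3.25, -3]
midpoint -3.125: p = 0.3438 > 0 → [-3.25, -3.125]
midpoint -3.1875: p = -0.0078 < 0 → [-3.1875, -3.125]
midpoint -3.15625: p = 0.1699 > 0 → [-3.1875, -3.15625]

[-3.1875, -3.15625]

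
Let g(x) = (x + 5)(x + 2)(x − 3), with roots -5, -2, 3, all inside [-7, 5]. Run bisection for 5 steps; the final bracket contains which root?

m = -1, g(m) = -16 (−); new bracket [-1, 5]
m = 2, g(m) = -28 (−); new bracket [2, 5]
m = 3.5, g(m) = 23.375 (+); new bracket [2, 3.5]
m = 2.75, g(m) = -9.2031 (−); new bracket [2.75, 3.5]
m = 3.125, g(m) = 5.2051 (+); new bracket [2.75, 3.125]

3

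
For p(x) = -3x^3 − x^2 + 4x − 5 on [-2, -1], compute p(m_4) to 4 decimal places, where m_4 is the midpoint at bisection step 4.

-0.1814

x = -1.5 gives p = -3.125, negative; keep [-2, -1.5]
x = -1.75 gives p = 1.015625, positive; keep [-1.75, -1.5]
x = -1.625 gives p = -1.267578, negative; keep [-1.75, -1.625]
x = -1.6875 gives p = -0.1814, negative; keep [-1.75, -1.6875]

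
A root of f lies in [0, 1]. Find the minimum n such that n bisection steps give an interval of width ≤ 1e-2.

7

Width after n steps is 1/2^n. Need 2^n ≥ 1/1e-2 = 100.
2^6 = 64 < 100 ≤ 2^7 = 128, so n = 7.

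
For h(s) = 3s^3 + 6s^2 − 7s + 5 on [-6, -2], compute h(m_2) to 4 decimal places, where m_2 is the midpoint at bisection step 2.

m = -4, h(m) = -63 (−); new bracket [-4, -2]
m = -3, h(m) = -1 (−); new bracket [-3, -2]

-1.0000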